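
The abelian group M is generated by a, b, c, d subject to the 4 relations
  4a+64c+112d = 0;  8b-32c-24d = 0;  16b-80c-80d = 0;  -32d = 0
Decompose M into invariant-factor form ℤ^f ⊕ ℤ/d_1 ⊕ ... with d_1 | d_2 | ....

Answer: M ≅ ℤ/4 ⊕ ℤ/8 ⊕ ℤ/16 ⊕ ℤ/32

Derivation:
rank_ℚ(R)=4; free=4−4=0
SNF(R) diag = [4, 8, 16, 32] → torsion [4, 8, 16, 32]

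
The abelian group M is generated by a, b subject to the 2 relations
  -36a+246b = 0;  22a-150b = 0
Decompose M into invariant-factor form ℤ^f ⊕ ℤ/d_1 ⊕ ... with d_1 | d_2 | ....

rank_ℚ(R)=2; free=2−2=0
SNF(R) diag = [2, 6] → torsion [2, 6]

Answer: M ≅ ℤ/2 ⊕ ℤ/6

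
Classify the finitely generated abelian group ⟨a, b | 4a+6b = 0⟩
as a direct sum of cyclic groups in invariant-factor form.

Answer: M ≅ ℤ^1 ⊕ ℤ/2

Derivation:
rank_ℚ(R)=1; free=2−1=1
SNF(R) diag = [2] → torsion [2]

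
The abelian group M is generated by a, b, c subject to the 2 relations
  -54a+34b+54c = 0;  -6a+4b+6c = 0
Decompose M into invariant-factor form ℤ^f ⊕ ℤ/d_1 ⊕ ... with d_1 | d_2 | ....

rank_ℚ(R)=2; free=3−2=1
SNF(R) diag = [2, 6] → torsion [2, 6]

Answer: M ≅ ℤ^1 ⊕ ℤ/2 ⊕ ℤ/6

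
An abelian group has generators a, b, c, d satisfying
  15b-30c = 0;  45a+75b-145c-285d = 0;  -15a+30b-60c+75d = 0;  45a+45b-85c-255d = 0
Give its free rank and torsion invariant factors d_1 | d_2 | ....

rank_ℚ(R)=4; free=4−4=0
SNF(R) diag = [5, 15, 15, 30] → torsion [5, 15, 15, 30]

Answer: M ≅ ℤ/5 ⊕ ℤ/15 ⊕ ℤ/15 ⊕ ℤ/30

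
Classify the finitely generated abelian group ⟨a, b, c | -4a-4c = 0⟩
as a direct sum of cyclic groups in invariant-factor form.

Answer: M ≅ ℤ^2 ⊕ ℤ/4

Derivation:
rank_ℚ(R)=1; free=3−1=2
SNF(R) diag = [4] → torsion [4]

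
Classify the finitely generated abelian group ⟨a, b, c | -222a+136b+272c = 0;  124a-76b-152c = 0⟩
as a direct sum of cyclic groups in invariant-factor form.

Answer: M ≅ ℤ^1 ⊕ ℤ/2 ⊕ ℤ/4

Derivation:
rank_ℚ(R)=2; free=3−2=1
SNF(R) diag = [2, 4] → torsion [2, 4]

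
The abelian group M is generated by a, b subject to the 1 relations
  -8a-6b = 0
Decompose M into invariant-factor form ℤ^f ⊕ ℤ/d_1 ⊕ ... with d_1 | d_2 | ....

rank_ℚ(R)=1; free=2−1=1
SNF(R) diag = [2] → torsion [2]

Answer: M ≅ ℤ^1 ⊕ ℤ/2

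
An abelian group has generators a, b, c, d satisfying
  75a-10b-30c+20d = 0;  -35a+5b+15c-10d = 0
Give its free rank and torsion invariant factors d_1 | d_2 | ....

Answer: M ≅ ℤ^2 ⊕ ℤ/5 ⊕ ℤ/5

Derivation:
rank_ℚ(R)=2; free=4−2=2
SNF(R) diag = [5, 5] → torsion [5, 5]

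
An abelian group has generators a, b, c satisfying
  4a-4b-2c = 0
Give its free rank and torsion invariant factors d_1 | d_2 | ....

rank_ℚ(R)=1; free=3−1=2
SNF(R) diag = [2] → torsion [2]

Answer: M ≅ ℤ^2 ⊕ ℤ/2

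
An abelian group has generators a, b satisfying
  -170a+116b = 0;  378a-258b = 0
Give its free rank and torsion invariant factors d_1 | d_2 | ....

rank_ℚ(R)=2; free=2−2=0
SNF(R) diag = [2, 6] → torsion [2, 6]

Answer: M ≅ ℤ/2 ⊕ ℤ/6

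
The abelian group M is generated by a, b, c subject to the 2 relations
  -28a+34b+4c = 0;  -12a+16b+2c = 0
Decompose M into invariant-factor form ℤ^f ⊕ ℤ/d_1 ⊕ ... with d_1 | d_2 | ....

rank_ℚ(R)=2; free=3−2=1
SNF(R) diag = [2, 2] → torsion [2, 2]

Answer: M ≅ ℤ^1 ⊕ ℤ/2 ⊕ ℤ/2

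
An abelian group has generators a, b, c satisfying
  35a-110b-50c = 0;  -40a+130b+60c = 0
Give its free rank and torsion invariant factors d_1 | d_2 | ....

Answer: M ≅ ℤ^1 ⊕ ℤ/5 ⊕ ℤ/10

Derivation:
rank_ℚ(R)=2; free=3−2=1
SNF(R) diag = [5, 10] → torsion [5, 10]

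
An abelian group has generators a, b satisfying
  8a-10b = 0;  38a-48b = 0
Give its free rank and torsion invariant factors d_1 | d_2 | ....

Answer: M ≅ ℤ/2 ⊕ ℤ/2

Derivation:
rank_ℚ(R)=2; free=2−2=0
SNF(R) diag = [2, 2] → torsion [2, 2]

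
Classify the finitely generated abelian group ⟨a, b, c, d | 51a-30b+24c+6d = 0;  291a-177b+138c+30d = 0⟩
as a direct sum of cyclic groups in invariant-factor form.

Answer: M ≅ ℤ^2 ⊕ ℤ/3 ⊕ ℤ/9

Derivation:
rank_ℚ(R)=2; free=4−2=2
SNF(R) diag = [3, 9] → torsion [3, 9]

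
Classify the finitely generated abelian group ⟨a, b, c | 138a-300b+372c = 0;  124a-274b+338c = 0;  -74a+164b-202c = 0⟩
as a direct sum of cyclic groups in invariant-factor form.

rank_ℚ(R)=3; free=3−3=0
SNF(R) diag = [2, 6, 6] → torsion [2, 6, 6]

Answer: M ≅ ℤ/2 ⊕ ℤ/6 ⊕ ℤ/6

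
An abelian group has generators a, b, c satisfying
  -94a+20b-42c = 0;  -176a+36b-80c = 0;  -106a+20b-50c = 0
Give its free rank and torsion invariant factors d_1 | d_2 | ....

Answer: M ≅ ℤ/2 ⊕ ℤ/4 ⊕ ℤ/4

Derivation:
rank_ℚ(R)=3; free=3−3=0
SNF(R) diag = [2, 4, 4] → torsion [2, 4, 4]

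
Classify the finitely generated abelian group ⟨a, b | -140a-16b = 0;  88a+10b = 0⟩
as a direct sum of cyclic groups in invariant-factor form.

Answer: M ≅ ℤ/2 ⊕ ℤ/4

Derivation:
rank_ℚ(R)=2; free=2−2=0
SNF(R) diag = [2, 4] → torsion [2, 4]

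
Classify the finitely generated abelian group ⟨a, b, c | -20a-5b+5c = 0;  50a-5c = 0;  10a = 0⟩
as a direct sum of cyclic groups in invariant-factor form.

Answer: M ≅ ℤ/5 ⊕ ℤ/5 ⊕ ℤ/10

Derivation:
rank_ℚ(R)=3; free=3−3=0
SNF(R) diag = [5, 5, 10] → torsion [5, 5, 10]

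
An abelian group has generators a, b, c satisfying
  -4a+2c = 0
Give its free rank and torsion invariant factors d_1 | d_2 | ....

Answer: M ≅ ℤ^2 ⊕ ℤ/2

Derivation:
rank_ℚ(R)=1; free=3−1=2
SNF(R) diag = [2] → torsion [2]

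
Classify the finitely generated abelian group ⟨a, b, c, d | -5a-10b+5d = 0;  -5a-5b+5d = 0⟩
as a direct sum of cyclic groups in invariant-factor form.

rank_ℚ(R)=2; free=4−2=2
SNF(R) diag = [5, 5] → torsion [5, 5]

Answer: M ≅ ℤ^2 ⊕ ℤ/5 ⊕ ℤ/5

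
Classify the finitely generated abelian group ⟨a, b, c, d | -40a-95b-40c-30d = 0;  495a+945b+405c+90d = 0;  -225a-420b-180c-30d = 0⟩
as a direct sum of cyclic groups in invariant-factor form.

Answer: M ≅ ℤ^1 ⊕ ℤ/5 ⊕ ℤ/15 ⊕ ℤ/45

Derivation:
rank_ℚ(R)=3; free=4−3=1
SNF(R) diag = [5, 15, 45] → torsion [5, 15, 45]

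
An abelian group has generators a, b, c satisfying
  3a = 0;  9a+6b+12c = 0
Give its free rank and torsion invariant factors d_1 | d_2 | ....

Answer: M ≅ ℤ^1 ⊕ ℤ/3 ⊕ ℤ/6

Derivation:
rank_ℚ(R)=2; free=3−2=1
SNF(R) diag = [3, 6] → torsion [3, 6]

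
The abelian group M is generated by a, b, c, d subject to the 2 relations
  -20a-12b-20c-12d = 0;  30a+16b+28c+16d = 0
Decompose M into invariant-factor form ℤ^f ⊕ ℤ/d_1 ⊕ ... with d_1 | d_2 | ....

rank_ℚ(R)=2; free=4−2=2
SNF(R) diag = [2, 4] → torsion [2, 4]

Answer: M ≅ ℤ^2 ⊕ ℤ/2 ⊕ ℤ/4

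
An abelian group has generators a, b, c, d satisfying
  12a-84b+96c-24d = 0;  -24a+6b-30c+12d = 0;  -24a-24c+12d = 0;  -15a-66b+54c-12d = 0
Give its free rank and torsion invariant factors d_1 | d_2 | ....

rank_ℚ(R)=4; free=4−4=0
SNF(R) diag = [3, 6, 12, 36] → torsion [3, 6, 12, 36]

Answer: M ≅ ℤ/3 ⊕ ℤ/6 ⊕ ℤ/12 ⊕ ℤ/36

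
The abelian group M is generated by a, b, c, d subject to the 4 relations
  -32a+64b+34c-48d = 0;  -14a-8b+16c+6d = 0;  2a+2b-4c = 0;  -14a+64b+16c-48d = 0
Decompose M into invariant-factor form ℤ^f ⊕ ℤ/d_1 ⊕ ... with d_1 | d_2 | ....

rank_ℚ(R)=4; free=4−4=0
SNF(R) diag = [2, 6, 18, 18] → torsion [2, 6, 18, 18]

Answer: M ≅ ℤ/2 ⊕ ℤ/6 ⊕ ℤ/18 ⊕ ℤ/18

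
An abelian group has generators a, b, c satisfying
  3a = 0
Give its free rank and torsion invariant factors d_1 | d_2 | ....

rank_ℚ(R)=1; free=3−1=2
SNF(R) diag = [3] → torsion [3]

Answer: M ≅ ℤ^2 ⊕ ℤ/3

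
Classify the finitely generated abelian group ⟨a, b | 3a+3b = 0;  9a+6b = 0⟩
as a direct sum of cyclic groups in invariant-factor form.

rank_ℚ(R)=2; free=2−2=0
SNF(R) diag = [3, 3] → torsion [3, 3]

Answer: M ≅ ℤ/3 ⊕ ℤ/3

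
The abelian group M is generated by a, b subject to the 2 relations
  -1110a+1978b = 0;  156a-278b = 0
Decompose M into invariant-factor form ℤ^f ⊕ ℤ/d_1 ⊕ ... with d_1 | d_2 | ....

rank_ℚ(R)=2; free=2−2=0
SNF(R) diag = [2, 6] → torsion [2, 6]

Answer: M ≅ ℤ/2 ⊕ ℤ/6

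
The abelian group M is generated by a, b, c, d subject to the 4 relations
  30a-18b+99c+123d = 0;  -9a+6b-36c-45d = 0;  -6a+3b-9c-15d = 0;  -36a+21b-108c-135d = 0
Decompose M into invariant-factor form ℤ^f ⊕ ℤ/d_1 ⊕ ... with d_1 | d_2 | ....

rank_ℚ(R)=4; free=4−4=0
SNF(R) diag = [3, 3, 3, 9] → torsion [3, 3, 3, 9]

Answer: M ≅ ℤ/3 ⊕ ℤ/3 ⊕ ℤ/3 ⊕ ℤ/9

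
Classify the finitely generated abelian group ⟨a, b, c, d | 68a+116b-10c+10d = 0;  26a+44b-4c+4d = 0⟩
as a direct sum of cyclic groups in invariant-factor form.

rank_ℚ(R)=2; free=4−2=2
SNF(R) diag = [2, 6] → torsion [2, 6]

Answer: M ≅ ℤ^2 ⊕ ℤ/2 ⊕ ℤ/6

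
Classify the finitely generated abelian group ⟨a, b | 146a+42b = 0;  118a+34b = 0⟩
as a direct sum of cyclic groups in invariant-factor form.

rank_ℚ(R)=2; free=2−2=0
SNF(R) diag = [2, 4] → torsion [2, 4]

Answer: M ≅ ℤ/2 ⊕ ℤ/4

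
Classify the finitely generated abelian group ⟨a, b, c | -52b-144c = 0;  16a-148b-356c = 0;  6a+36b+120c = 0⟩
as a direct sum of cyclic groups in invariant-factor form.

rank_ℚ(R)=3; free=3−3=0
SNF(R) diag = [2, 4, 12] → torsion [2, 4, 12]

Answer: M ≅ ℤ/2 ⊕ ℤ/4 ⊕ ℤ/12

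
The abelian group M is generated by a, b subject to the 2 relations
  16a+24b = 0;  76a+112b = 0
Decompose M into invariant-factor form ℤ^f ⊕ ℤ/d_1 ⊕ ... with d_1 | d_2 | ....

Answer: M ≅ ℤ/4 ⊕ ℤ/8

Derivation:
rank_ℚ(R)=2; free=2−2=0
SNF(R) diag = [4, 8] → torsion [4, 8]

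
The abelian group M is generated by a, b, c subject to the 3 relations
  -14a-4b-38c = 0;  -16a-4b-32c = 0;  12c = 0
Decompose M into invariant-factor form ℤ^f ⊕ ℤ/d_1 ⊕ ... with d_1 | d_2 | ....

Answer: M ≅ ℤ/2 ⊕ ℤ/4 ⊕ ℤ/12

Derivation:
rank_ℚ(R)=3; free=3−3=0
SNF(R) diag = [2, 4, 12] → torsion [2, 4, 12]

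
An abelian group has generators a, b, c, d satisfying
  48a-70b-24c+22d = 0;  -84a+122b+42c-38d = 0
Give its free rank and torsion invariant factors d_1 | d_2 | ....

rank_ℚ(R)=2; free=4−2=2
SNF(R) diag = [2, 6] → torsion [2, 6]

Answer: M ≅ ℤ^2 ⊕ ℤ/2 ⊕ ℤ/6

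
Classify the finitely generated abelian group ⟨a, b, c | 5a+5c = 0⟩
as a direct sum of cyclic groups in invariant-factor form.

rank_ℚ(R)=1; free=3−1=2
SNF(R) diag = [5] → torsion [5]

Answer: M ≅ ℤ^2 ⊕ ℤ/5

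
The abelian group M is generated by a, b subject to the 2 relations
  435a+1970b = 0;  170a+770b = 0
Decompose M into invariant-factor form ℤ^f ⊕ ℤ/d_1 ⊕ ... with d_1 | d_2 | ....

Answer: M ≅ ℤ/5 ⊕ ℤ/10

Derivation:
rank_ℚ(R)=2; free=2−2=0
SNF(R) diag = [5, 10] → torsion [5, 10]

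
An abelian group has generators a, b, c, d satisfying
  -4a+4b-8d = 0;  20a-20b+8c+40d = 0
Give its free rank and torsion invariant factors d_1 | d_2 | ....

rank_ℚ(R)=2; free=4−2=2
SNF(R) diag = [4, 8] → torsion [4, 8]

Answer: M ≅ ℤ^2 ⊕ ℤ/4 ⊕ ℤ/8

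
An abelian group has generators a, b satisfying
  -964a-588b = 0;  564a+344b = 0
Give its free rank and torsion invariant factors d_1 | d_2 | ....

rank_ℚ(R)=2; free=2−2=0
SNF(R) diag = [4, 4] → torsion [4, 4]

Answer: M ≅ ℤ/4 ⊕ ℤ/4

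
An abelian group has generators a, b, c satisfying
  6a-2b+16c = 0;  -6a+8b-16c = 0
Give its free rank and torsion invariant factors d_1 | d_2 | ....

rank_ℚ(R)=2; free=3−2=1
SNF(R) diag = [2, 6] → torsion [2, 6]

Answer: M ≅ ℤ^1 ⊕ ℤ/2 ⊕ ℤ/6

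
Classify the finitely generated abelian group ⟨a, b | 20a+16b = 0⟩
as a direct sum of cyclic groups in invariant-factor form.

rank_ℚ(R)=1; free=2−1=1
SNF(R) diag = [4] → torsion [4]

Answer: M ≅ ℤ^1 ⊕ ℤ/4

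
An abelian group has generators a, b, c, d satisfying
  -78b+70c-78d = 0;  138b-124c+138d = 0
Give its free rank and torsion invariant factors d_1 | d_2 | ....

rank_ℚ(R)=2; free=4−2=2
SNF(R) diag = [2, 6] → torsion [2, 6]

Answer: M ≅ ℤ^2 ⊕ ℤ/2 ⊕ ℤ/6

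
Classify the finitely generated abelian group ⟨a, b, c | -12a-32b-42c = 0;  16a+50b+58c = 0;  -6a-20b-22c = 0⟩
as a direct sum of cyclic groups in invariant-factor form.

Answer: M ≅ ℤ/2 ⊕ ℤ/2 ⊕ ℤ/2

Derivation:
rank_ℚ(R)=3; free=3−3=0
SNF(R) diag = [2, 2, 2] → torsion [2, 2, 2]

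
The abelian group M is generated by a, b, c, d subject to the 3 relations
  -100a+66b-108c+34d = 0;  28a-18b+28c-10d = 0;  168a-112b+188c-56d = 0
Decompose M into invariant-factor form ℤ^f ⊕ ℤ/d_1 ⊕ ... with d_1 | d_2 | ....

rank_ℚ(R)=3; free=4−3=1
SNF(R) diag = [2, 4, 8] → torsion [2, 4, 8]

Answer: M ≅ ℤ^1 ⊕ ℤ/2 ⊕ ℤ/4 ⊕ ℤ/8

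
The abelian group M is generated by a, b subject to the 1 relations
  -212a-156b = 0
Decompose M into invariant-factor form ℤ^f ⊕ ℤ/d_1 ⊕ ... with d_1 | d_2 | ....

rank_ℚ(R)=1; free=2−1=1
SNF(R) diag = [4] → torsion [4]

Answer: M ≅ ℤ^1 ⊕ ℤ/4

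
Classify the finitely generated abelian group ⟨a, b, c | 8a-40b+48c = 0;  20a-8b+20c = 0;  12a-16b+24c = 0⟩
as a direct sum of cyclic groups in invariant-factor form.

rank_ℚ(R)=3; free=3−3=0
SNF(R) diag = [4, 4, 8] → torsion [4, 4, 8]

Answer: M ≅ ℤ/4 ⊕ ℤ/4 ⊕ ℤ/8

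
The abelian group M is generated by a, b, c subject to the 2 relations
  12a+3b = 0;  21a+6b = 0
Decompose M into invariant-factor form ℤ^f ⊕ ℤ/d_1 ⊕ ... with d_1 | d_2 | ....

Answer: M ≅ ℤ^1 ⊕ ℤ/3 ⊕ ℤ/3

Derivation:
rank_ℚ(R)=2; free=3−2=1
SNF(R) diag = [3, 3] → torsion [3, 3]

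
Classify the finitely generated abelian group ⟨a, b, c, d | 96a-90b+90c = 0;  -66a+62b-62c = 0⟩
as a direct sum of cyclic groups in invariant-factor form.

Answer: M ≅ ℤ^2 ⊕ ℤ/2 ⊕ ℤ/6

Derivation:
rank_ℚ(R)=2; free=4−2=2
SNF(R) diag = [2, 6] → torsion [2, 6]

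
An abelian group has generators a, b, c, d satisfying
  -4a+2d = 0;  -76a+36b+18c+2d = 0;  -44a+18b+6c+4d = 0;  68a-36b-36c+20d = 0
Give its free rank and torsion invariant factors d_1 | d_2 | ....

rank_ℚ(R)=4; free=4−4=0
SNF(R) diag = [2, 6, 18, 36] → torsion [2, 6, 18, 36]

Answer: M ≅ ℤ/2 ⊕ ℤ/6 ⊕ ℤ/18 ⊕ ℤ/36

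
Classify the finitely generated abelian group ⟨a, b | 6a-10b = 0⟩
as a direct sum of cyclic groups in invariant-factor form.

Answer: M ≅ ℤ^1 ⊕ ℤ/2

Derivation:
rank_ℚ(R)=1; free=2−1=1
SNF(R) diag = [2] → torsion [2]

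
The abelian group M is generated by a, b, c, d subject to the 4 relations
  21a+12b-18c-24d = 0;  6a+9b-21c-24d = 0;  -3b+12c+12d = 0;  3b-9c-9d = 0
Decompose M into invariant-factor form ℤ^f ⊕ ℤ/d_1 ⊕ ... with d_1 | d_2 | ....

rank_ℚ(R)=4; free=4−4=0
SNF(R) diag = [3, 3, 3, 9] → torsion [3, 3, 3, 9]

Answer: M ≅ ℤ/3 ⊕ ℤ/3 ⊕ ℤ/3 ⊕ ℤ/9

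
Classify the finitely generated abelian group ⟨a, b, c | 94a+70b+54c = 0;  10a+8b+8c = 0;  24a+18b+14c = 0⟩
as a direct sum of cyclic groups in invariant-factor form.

Answer: M ≅ ℤ/2 ⊕ ℤ/2 ⊕ ℤ/4

Derivation:
rank_ℚ(R)=3; free=3−3=0
SNF(R) diag = [2, 2, 4] → torsion [2, 2, 4]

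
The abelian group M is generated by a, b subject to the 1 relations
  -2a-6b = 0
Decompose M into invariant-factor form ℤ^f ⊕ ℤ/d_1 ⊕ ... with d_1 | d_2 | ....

rank_ℚ(R)=1; free=2−1=1
SNF(R) diag = [2] → torsion [2]

Answer: M ≅ ℤ^1 ⊕ ℤ/2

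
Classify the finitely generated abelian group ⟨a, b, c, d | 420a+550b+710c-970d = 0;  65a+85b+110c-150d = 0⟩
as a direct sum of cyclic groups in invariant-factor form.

rank_ℚ(R)=2; free=4−2=2
SNF(R) diag = [5, 10] → torsion [5, 10]

Answer: M ≅ ℤ^2 ⊕ ℤ/5 ⊕ ℤ/10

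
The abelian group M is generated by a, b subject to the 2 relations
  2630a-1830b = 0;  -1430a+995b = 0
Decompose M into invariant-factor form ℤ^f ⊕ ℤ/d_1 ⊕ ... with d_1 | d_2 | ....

rank_ℚ(R)=2; free=2−2=0
SNF(R) diag = [5, 10] → torsion [5, 10]

Answer: M ≅ ℤ/5 ⊕ ℤ/10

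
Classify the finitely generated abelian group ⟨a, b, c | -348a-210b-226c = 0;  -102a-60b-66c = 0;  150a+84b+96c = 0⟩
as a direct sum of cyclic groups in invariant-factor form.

rank_ℚ(R)=3; free=3−3=0
SNF(R) diag = [2, 6, 18] → torsion [2, 6, 18]

Answer: M ≅ ℤ/2 ⊕ ℤ/6 ⊕ ℤ/18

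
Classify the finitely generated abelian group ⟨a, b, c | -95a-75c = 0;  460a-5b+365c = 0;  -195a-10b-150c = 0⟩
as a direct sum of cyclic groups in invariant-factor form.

Answer: M ≅ ℤ/5 ⊕ ℤ/5 ⊕ ℤ/5

Derivation:
rank_ℚ(R)=3; free=3−3=0
SNF(R) diag = [5, 5, 5] → torsion [5, 5, 5]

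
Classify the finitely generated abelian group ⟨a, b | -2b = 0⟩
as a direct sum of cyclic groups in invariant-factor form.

Answer: M ≅ ℤ^1 ⊕ ℤ/2

Derivation:
rank_ℚ(R)=1; free=2−1=1
SNF(R) diag = [2] → torsion [2]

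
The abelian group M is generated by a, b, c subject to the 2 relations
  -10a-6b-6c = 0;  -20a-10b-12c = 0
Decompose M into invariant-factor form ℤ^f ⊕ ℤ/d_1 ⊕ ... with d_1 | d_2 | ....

Answer: M ≅ ℤ^1 ⊕ ℤ/2 ⊕ ℤ/2

Derivation:
rank_ℚ(R)=2; free=3−2=1
SNF(R) diag = [2, 2] → torsion [2, 2]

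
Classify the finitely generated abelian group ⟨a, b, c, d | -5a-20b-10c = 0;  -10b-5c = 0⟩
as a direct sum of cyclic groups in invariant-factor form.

Answer: M ≅ ℤ^2 ⊕ ℤ/5 ⊕ ℤ/5

Derivation:
rank_ℚ(R)=2; free=4−2=2
SNF(R) diag = [5, 5] → torsion [5, 5]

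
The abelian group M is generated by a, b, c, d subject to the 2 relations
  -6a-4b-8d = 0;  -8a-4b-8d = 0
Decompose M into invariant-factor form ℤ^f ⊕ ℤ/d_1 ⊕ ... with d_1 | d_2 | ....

rank_ℚ(R)=2; free=4−2=2
SNF(R) diag = [2, 4] → torsion [2, 4]

Answer: M ≅ ℤ^2 ⊕ ℤ/2 ⊕ ℤ/4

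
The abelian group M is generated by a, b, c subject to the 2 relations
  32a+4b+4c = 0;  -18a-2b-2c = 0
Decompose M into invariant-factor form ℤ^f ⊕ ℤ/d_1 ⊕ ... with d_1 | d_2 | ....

rank_ℚ(R)=2; free=3−2=1
SNF(R) diag = [2, 4] → torsion [2, 4]

Answer: M ≅ ℤ^1 ⊕ ℤ/2 ⊕ ℤ/4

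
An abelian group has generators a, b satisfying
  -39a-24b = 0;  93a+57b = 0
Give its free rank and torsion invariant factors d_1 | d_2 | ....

rank_ℚ(R)=2; free=2−2=0
SNF(R) diag = [3, 3] → torsion [3, 3]

Answer: M ≅ ℤ/3 ⊕ ℤ/3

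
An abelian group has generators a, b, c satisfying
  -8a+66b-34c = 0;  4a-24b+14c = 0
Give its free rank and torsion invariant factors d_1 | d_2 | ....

rank_ℚ(R)=2; free=3−2=1
SNF(R) diag = [2, 6] → torsion [2, 6]

Answer: M ≅ ℤ^1 ⊕ ℤ/2 ⊕ ℤ/6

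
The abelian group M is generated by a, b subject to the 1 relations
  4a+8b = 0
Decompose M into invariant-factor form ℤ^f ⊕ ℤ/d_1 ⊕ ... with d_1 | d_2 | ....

rank_ℚ(R)=1; free=2−1=1
SNF(R) diag = [4] → torsion [4]

Answer: M ≅ ℤ^1 ⊕ ℤ/4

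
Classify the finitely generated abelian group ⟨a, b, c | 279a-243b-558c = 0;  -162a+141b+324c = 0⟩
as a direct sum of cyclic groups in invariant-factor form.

rank_ℚ(R)=2; free=3−2=1
SNF(R) diag = [3, 9] → torsion [3, 9]

Answer: M ≅ ℤ^1 ⊕ ℤ/3 ⊕ ℤ/9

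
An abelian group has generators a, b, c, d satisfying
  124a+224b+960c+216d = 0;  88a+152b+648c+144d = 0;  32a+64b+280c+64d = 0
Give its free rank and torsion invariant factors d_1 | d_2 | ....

Answer: M ≅ ℤ^1 ⊕ ℤ/4 ⊕ ℤ/8 ⊕ ℤ/24

Derivation:
rank_ℚ(R)=3; free=4−3=1
SNF(R) diag = [4, 8, 24] → torsion [4, 8, 24]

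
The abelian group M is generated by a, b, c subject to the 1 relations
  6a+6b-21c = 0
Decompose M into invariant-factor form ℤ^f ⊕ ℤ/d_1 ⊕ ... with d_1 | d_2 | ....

rank_ℚ(R)=1; free=3−1=2
SNF(R) diag = [3] → torsion [3]

Answer: M ≅ ℤ^2 ⊕ ℤ/3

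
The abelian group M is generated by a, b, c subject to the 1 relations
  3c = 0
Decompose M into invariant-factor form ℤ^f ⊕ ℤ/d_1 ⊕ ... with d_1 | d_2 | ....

Answer: M ≅ ℤ^2 ⊕ ℤ/3

Derivation:
rank_ℚ(R)=1; free=3−1=2
SNF(R) diag = [3] → torsion [3]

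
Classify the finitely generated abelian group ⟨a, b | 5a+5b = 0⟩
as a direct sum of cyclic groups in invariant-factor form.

rank_ℚ(R)=1; free=2−1=1
SNF(R) diag = [5] → torsion [5]

Answer: M ≅ ℤ^1 ⊕ ℤ/5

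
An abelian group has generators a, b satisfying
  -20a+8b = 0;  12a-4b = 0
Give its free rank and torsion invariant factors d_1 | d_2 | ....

rank_ℚ(R)=2; free=2−2=0
SNF(R) diag = [4, 4] → torsion [4, 4]

Answer: M ≅ ℤ/4 ⊕ ℤ/4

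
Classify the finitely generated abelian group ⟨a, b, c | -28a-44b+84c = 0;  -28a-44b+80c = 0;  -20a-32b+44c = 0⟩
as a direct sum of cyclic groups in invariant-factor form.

rank_ℚ(R)=3; free=3−3=0
SNF(R) diag = [4, 4, 4] → torsion [4, 4, 4]

Answer: M ≅ ℤ/4 ⊕ ℤ/4 ⊕ ℤ/4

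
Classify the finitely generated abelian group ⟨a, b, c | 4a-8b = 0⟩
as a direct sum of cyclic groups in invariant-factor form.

rank_ℚ(R)=1; free=3−1=2
SNF(R) diag = [4] → torsion [4]

Answer: M ≅ ℤ^2 ⊕ ℤ/4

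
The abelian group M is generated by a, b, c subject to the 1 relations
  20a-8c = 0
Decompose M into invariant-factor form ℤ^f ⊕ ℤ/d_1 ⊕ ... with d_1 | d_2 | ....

rank_ℚ(R)=1; free=3−1=2
SNF(R) diag = [4] → torsion [4]

Answer: M ≅ ℤ^2 ⊕ ℤ/4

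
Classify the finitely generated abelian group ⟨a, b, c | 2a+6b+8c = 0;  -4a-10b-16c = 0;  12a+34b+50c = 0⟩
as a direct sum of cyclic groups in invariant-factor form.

rank_ℚ(R)=3; free=3−3=0
SNF(R) diag = [2, 2, 2] → torsion [2, 2, 2]

Answer: M ≅ ℤ/2 ⊕ ℤ/2 ⊕ ℤ/2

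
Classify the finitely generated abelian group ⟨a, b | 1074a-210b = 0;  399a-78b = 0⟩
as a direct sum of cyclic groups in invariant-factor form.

rank_ℚ(R)=2; free=2−2=0
SNF(R) diag = [3, 6] → torsion [3, 6]

Answer: M ≅ ℤ/3 ⊕ ℤ/6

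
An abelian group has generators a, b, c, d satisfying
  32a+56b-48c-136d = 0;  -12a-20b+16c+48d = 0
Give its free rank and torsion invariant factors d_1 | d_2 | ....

Answer: M ≅ ℤ^2 ⊕ ℤ/4 ⊕ ℤ/8

Derivation:
rank_ℚ(R)=2; free=4−2=2
SNF(R) diag = [4, 8] → torsion [4, 8]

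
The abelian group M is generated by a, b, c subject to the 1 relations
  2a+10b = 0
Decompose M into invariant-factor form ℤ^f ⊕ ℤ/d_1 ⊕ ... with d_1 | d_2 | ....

rank_ℚ(R)=1; free=3−1=2
SNF(R) diag = [2] → torsion [2]

Answer: M ≅ ℤ^2 ⊕ ℤ/2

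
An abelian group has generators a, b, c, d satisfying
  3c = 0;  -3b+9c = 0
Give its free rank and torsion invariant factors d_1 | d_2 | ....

rank_ℚ(R)=2; free=4−2=2
SNF(R) diag = [3, 3] → torsion [3, 3]

Answer: M ≅ ℤ^2 ⊕ ℤ/3 ⊕ ℤ/3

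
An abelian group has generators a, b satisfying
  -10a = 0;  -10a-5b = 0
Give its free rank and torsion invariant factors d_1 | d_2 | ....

rank_ℚ(R)=2; free=2−2=0
SNF(R) diag = [5, 10] → torsion [5, 10]

Answer: M ≅ ℤ/5 ⊕ ℤ/10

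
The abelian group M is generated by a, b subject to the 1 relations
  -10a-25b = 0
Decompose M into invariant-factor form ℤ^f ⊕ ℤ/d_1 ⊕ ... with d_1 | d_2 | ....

rank_ℚ(R)=1; free=2−1=1
SNF(R) diag = [5] → torsion [5]

Answer: M ≅ ℤ^1 ⊕ ℤ/5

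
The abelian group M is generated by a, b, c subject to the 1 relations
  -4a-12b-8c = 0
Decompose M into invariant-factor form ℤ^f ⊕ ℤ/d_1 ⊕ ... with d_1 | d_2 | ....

rank_ℚ(R)=1; free=3−1=2
SNF(R) diag = [4] → torsion [4]

Answer: M ≅ ℤ^2 ⊕ ℤ/4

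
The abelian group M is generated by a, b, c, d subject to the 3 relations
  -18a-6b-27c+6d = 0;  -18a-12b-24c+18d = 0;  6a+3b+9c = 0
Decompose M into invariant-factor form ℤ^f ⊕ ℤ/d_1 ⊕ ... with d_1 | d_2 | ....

rank_ℚ(R)=3; free=4−3=1
SNF(R) diag = [3, 3, 6] → torsion [3, 3, 6]

Answer: M ≅ ℤ^1 ⊕ ℤ/3 ⊕ ℤ/3 ⊕ ℤ/6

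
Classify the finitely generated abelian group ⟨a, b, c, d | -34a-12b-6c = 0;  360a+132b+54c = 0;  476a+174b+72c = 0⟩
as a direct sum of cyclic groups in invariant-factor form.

rank_ℚ(R)=3; free=4−3=1
SNF(R) diag = [2, 6, 6] → torsion [2, 6, 6]

Answer: M ≅ ℤ^1 ⊕ ℤ/2 ⊕ ℤ/6 ⊕ ℤ/6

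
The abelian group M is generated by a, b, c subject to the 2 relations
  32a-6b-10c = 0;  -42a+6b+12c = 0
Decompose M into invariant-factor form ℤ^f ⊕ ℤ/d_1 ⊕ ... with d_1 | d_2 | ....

Answer: M ≅ ℤ^1 ⊕ ℤ/2 ⊕ ℤ/6

Derivation:
rank_ℚ(R)=2; free=3−2=1
SNF(R) diag = [2, 6] → torsion [2, 6]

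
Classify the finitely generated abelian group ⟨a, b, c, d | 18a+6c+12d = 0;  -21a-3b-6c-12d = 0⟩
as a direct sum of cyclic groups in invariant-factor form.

Answer: M ≅ ℤ^2 ⊕ ℤ/3 ⊕ ℤ/6

Derivation:
rank_ℚ(R)=2; free=4−2=2
SNF(R) diag = [3, 6] → torsion [3, 6]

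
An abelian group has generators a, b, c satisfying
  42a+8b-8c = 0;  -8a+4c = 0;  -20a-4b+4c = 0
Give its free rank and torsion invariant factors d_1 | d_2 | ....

Answer: M ≅ ℤ/2 ⊕ ℤ/4 ⊕ ℤ/4

Derivation:
rank_ℚ(R)=3; free=3−3=0
SNF(R) diag = [2, 4, 4] → torsion [2, 4, 4]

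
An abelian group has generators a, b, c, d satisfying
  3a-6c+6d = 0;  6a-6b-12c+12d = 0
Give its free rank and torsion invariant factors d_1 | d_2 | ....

Answer: M ≅ ℤ^2 ⊕ ℤ/3 ⊕ ℤ/6

Derivation:
rank_ℚ(R)=2; free=4−2=2
SNF(R) diag = [3, 6] → torsion [3, 6]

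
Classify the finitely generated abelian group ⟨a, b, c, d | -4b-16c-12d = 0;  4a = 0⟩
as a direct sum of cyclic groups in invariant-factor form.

rank_ℚ(R)=2; free=4−2=2
SNF(R) diag = [4, 4] → torsion [4, 4]

Answer: M ≅ ℤ^2 ⊕ ℤ/4 ⊕ ℤ/4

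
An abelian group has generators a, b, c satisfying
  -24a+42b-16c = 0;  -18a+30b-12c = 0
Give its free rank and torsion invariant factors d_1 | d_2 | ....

Answer: M ≅ ℤ^1 ⊕ ℤ/2 ⊕ ℤ/6

Derivation:
rank_ℚ(R)=2; free=3−2=1
SNF(R) diag = [2, 6] → torsion [2, 6]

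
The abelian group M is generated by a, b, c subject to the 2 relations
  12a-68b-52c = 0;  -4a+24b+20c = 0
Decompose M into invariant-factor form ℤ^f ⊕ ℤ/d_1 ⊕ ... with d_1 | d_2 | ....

rank_ℚ(R)=2; free=3−2=1
SNF(R) diag = [4, 4] → torsion [4, 4]

Answer: M ≅ ℤ^1 ⊕ ℤ/4 ⊕ ℤ/4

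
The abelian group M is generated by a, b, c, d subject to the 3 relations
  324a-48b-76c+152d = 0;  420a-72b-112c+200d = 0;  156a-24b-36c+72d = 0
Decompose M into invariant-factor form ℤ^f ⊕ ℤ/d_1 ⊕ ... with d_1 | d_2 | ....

Answer: M ≅ ℤ^1 ⊕ ℤ/4 ⊕ ℤ/12 ⊕ ℤ/24

Derivation:
rank_ℚ(R)=3; free=4−3=1
SNF(R) diag = [4, 12, 24] → torsion [4, 12, 24]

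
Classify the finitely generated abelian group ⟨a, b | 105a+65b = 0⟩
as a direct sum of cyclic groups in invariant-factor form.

Answer: M ≅ ℤ^1 ⊕ ℤ/5

Derivation:
rank_ℚ(R)=1; free=2−1=1
SNF(R) diag = [5] → torsion [5]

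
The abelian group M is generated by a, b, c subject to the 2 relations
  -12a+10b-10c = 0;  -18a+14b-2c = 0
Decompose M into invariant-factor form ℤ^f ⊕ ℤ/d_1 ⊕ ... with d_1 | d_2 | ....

rank_ℚ(R)=2; free=3−2=1
SNF(R) diag = [2, 6] → torsion [2, 6]

Answer: M ≅ ℤ^1 ⊕ ℤ/2 ⊕ ℤ/6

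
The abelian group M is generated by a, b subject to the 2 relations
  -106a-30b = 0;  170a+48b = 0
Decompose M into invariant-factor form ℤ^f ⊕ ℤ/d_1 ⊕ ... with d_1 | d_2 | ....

rank_ℚ(R)=2; free=2−2=0
SNF(R) diag = [2, 6] → torsion [2, 6]

Answer: M ≅ ℤ/2 ⊕ ℤ/6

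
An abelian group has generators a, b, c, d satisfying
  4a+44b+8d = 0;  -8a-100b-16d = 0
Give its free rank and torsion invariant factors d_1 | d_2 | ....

Answer: M ≅ ℤ^2 ⊕ ℤ/4 ⊕ ℤ/12

Derivation:
rank_ℚ(R)=2; free=4−2=2
SNF(R) diag = [4, 12] → torsion [4, 12]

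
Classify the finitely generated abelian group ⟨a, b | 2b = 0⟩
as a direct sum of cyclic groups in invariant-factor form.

rank_ℚ(R)=1; free=2−1=1
SNF(R) diag = [2] → torsion [2]

Answer: M ≅ ℤ^1 ⊕ ℤ/2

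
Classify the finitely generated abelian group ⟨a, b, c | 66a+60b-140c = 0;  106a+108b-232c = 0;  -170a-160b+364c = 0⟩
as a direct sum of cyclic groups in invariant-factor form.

Answer: M ≅ ℤ/2 ⊕ ℤ/4 ⊕ ℤ/4

Derivation:
rank_ℚ(R)=3; free=3−3=0
SNF(R) diag = [2, 4, 4] → torsion [2, 4, 4]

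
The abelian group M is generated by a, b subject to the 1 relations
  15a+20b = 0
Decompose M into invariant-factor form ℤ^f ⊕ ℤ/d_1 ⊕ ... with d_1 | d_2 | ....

rank_ℚ(R)=1; free=2−1=1
SNF(R) diag = [5] → torsion [5]

Answer: M ≅ ℤ^1 ⊕ ℤ/5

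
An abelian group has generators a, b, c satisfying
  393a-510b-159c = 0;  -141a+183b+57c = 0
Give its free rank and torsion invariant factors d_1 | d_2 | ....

rank_ℚ(R)=2; free=3−2=1
SNF(R) diag = [3, 3] → torsion [3, 3]

Answer: M ≅ ℤ^1 ⊕ ℤ/3 ⊕ ℤ/3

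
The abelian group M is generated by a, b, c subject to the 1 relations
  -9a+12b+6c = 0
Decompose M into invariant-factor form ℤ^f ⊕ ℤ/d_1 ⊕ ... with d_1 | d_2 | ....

Answer: M ≅ ℤ^2 ⊕ ℤ/3

Derivation:
rank_ℚ(R)=1; free=3−1=2
SNF(R) diag = [3] → torsion [3]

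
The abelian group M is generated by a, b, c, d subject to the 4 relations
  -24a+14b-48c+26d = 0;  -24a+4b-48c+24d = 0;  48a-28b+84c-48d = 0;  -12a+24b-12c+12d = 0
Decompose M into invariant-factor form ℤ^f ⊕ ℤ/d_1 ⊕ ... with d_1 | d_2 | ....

rank_ℚ(R)=4; free=4−4=0
SNF(R) diag = [2, 4, 12, 12] → torsion [2, 4, 12, 12]

Answer: M ≅ ℤ/2 ⊕ ℤ/4 ⊕ ℤ/12 ⊕ ℤ/12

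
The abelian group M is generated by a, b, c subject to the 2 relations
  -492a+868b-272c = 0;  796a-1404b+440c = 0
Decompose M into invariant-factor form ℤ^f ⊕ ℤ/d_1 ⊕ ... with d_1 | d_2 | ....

rank_ℚ(R)=2; free=3−2=1
SNF(R) diag = [4, 8] → torsion [4, 8]

Answer: M ≅ ℤ^1 ⊕ ℤ/4 ⊕ ℤ/8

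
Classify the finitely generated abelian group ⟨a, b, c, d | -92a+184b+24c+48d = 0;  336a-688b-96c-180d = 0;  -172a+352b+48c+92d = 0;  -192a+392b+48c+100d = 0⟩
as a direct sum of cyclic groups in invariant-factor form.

Answer: M ≅ ℤ/4 ⊕ ℤ/4 ⊕ ℤ/8 ⊕ ℤ/24

Derivation:
rank_ℚ(R)=4; free=4−4=0
SNF(R) diag = [4, 4, 8, 24] → torsion [4, 4, 8, 24]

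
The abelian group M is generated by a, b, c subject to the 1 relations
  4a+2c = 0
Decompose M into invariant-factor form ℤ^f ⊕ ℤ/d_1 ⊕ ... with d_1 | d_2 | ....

Answer: M ≅ ℤ^2 ⊕ ℤ/2

Derivation:
rank_ℚ(R)=1; free=3−1=2
SNF(R) diag = [2] → torsion [2]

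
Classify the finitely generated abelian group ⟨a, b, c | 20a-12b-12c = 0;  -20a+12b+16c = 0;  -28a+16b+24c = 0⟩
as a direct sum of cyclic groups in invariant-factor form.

Answer: M ≅ ℤ/4 ⊕ ℤ/4 ⊕ ℤ/4

Derivation:
rank_ℚ(R)=3; free=3−3=0
SNF(R) diag = [4, 4, 4] → torsion [4, 4, 4]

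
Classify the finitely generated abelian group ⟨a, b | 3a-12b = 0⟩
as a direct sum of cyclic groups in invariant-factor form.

Answer: M ≅ ℤ^1 ⊕ ℤ/3

Derivation:
rank_ℚ(R)=1; free=2−1=1
SNF(R) diag = [3] → torsion [3]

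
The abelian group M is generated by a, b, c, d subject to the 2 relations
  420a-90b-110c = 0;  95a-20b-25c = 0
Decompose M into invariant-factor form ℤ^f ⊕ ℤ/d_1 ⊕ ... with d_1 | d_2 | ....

rank_ℚ(R)=2; free=4−2=2
SNF(R) diag = [5, 10] → torsion [5, 10]

Answer: M ≅ ℤ^2 ⊕ ℤ/5 ⊕ ℤ/10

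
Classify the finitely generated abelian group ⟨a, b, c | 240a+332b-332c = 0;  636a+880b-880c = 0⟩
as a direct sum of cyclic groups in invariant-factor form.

rank_ℚ(R)=2; free=3−2=1
SNF(R) diag = [4, 12] → torsion [4, 12]

Answer: M ≅ ℤ^1 ⊕ ℤ/4 ⊕ ℤ/12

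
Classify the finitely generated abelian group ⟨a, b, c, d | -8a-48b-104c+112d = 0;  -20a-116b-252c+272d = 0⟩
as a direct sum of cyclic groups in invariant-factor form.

Answer: M ≅ ℤ^2 ⊕ ℤ/4 ⊕ ℤ/8

Derivation:
rank_ℚ(R)=2; free=4−2=2
SNF(R) diag = [4, 8] → torsion [4, 8]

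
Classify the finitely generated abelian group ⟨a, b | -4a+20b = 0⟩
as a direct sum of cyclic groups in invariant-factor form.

rank_ℚ(R)=1; free=2−1=1
SNF(R) diag = [4] → torsion [4]

Answer: M ≅ ℤ^1 ⊕ ℤ/4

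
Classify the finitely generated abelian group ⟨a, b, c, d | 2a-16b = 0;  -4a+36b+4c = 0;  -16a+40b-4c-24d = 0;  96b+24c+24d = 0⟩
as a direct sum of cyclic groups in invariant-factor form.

Answer: M ≅ ℤ/2 ⊕ ℤ/4 ⊕ ℤ/12 ⊕ ℤ/24

Derivation:
rank_ℚ(R)=4; free=4−4=0
SNF(R) diag = [2, 4, 12, 24] → torsion [2, 4, 12, 24]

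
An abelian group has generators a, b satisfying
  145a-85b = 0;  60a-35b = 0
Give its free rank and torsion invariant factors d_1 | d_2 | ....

rank_ℚ(R)=2; free=2−2=0
SNF(R) diag = [5, 5] → torsion [5, 5]

Answer: M ≅ ℤ/5 ⊕ ℤ/5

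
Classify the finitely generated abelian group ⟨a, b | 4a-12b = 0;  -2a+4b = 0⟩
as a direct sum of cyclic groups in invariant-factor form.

rank_ℚ(R)=2; free=2−2=0
SNF(R) diag = [2, 4] → torsion [2, 4]

Answer: M ≅ ℤ/2 ⊕ ℤ/4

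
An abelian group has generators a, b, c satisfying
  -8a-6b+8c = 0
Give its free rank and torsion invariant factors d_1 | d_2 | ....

rank_ℚ(R)=1; free=3−1=2
SNF(R) diag = [2] → torsion [2]

Answer: M ≅ ℤ^2 ⊕ ℤ/2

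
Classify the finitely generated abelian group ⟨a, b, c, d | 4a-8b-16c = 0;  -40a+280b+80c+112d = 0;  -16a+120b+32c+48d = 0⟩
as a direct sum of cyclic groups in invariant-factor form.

Answer: M ≅ ℤ^1 ⊕ ℤ/4 ⊕ ℤ/8 ⊕ ℤ/16

Derivation:
rank_ℚ(R)=3; free=4−3=1
SNF(R) diag = [4, 8, 16] → torsion [4, 8, 16]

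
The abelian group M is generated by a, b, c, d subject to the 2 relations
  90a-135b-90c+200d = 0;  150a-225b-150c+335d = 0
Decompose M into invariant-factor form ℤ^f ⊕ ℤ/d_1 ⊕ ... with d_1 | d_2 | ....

rank_ℚ(R)=2; free=4−2=2
SNF(R) diag = [5, 15] → torsion [5, 15]

Answer: M ≅ ℤ^2 ⊕ ℤ/5 ⊕ ℤ/15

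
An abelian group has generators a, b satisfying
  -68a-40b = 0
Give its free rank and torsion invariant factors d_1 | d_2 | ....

rank_ℚ(R)=1; free=2−1=1
SNF(R) diag = [4] → torsion [4]

Answer: M ≅ ℤ^1 ⊕ ℤ/4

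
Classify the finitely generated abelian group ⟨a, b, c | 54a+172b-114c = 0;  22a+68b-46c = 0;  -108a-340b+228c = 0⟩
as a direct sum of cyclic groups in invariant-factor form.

rank_ℚ(R)=3; free=3−3=0
SNF(R) diag = [2, 4, 12] → torsion [2, 4, 12]

Answer: M ≅ ℤ/2 ⊕ ℤ/4 ⊕ ℤ/12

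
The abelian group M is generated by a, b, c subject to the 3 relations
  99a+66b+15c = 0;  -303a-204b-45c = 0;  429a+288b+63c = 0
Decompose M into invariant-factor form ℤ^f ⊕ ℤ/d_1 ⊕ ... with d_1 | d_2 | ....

rank_ℚ(R)=3; free=3−3=0
SNF(R) diag = [3, 6, 12] → torsion [3, 6, 12]

Answer: M ≅ ℤ/3 ⊕ ℤ/6 ⊕ ℤ/12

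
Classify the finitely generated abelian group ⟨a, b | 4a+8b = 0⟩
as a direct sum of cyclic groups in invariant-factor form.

rank_ℚ(R)=1; free=2−1=1
SNF(R) diag = [4] → torsion [4]

Answer: M ≅ ℤ^1 ⊕ ℤ/4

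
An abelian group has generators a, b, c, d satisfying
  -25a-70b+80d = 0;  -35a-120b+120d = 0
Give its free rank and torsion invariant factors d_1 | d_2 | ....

rank_ℚ(R)=2; free=4−2=2
SNF(R) diag = [5, 10] → torsion [5, 10]

Answer: M ≅ ℤ^2 ⊕ ℤ/5 ⊕ ℤ/10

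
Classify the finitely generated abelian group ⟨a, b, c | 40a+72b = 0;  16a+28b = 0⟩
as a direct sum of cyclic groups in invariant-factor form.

rank_ℚ(R)=2; free=3−2=1
SNF(R) diag = [4, 8] → torsion [4, 8]

Answer: M ≅ ℤ^1 ⊕ ℤ/4 ⊕ ℤ/8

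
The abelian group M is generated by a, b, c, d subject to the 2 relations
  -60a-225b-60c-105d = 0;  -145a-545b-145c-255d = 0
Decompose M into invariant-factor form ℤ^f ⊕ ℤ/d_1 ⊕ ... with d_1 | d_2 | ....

rank_ℚ(R)=2; free=4−2=2
SNF(R) diag = [5, 15] → torsion [5, 15]

Answer: M ≅ ℤ^2 ⊕ ℤ/5 ⊕ ℤ/15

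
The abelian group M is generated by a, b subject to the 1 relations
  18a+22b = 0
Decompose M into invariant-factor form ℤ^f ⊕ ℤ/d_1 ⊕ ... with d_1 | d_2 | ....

rank_ℚ(R)=1; free=2−1=1
SNF(R) diag = [2] → torsion [2]

Answer: M ≅ ℤ^1 ⊕ ℤ/2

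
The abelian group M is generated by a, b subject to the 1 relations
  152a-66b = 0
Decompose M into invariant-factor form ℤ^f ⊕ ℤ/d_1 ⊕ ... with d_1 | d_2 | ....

Answer: M ≅ ℤ^1 ⊕ ℤ/2

Derivation:
rank_ℚ(R)=1; free=2−1=1
SNF(R) diag = [2] → torsion [2]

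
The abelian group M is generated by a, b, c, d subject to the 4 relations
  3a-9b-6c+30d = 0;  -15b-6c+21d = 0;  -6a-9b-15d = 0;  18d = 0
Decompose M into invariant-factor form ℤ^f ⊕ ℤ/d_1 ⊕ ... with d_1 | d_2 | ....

Answer: M ≅ ℤ/3 ⊕ ℤ/3 ⊕ ℤ/6 ⊕ ℤ/18

Derivation:
rank_ℚ(R)=4; free=4−4=0
SNF(R) diag = [3, 3, 6, 18] → torsion [3, 3, 6, 18]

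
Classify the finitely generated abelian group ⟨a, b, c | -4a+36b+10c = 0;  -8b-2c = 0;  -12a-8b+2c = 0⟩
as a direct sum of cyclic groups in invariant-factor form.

rank_ℚ(R)=3; free=3−3=0
SNF(R) diag = [2, 4, 4] → torsion [2, 4, 4]

Answer: M ≅ ℤ/2 ⊕ ℤ/4 ⊕ ℤ/4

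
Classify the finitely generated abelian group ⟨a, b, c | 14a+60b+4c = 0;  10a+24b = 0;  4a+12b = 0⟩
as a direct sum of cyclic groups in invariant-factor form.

Answer: M ≅ ℤ/2 ⊕ ℤ/4 ⊕ ℤ/12

Derivation:
rank_ℚ(R)=3; free=3−3=0
SNF(R) diag = [2, 4, 12] → torsion [2, 4, 12]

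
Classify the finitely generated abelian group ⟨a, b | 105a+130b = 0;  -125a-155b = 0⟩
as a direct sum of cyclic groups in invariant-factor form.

rank_ℚ(R)=2; free=2−2=0
SNF(R) diag = [5, 5] → torsion [5, 5]

Answer: M ≅ ℤ/5 ⊕ ℤ/5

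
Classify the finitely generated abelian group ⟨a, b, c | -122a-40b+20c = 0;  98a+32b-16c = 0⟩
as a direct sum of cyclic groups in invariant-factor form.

Answer: M ≅ ℤ^1 ⊕ ℤ/2 ⊕ ℤ/4

Derivation:
rank_ℚ(R)=2; free=3−2=1
SNF(R) diag = [2, 4] → torsion [2, 4]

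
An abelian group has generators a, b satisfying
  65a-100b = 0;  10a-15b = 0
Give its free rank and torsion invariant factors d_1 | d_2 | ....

Answer: M ≅ ℤ/5 ⊕ ℤ/5

Derivation:
rank_ℚ(R)=2; free=2−2=0
SNF(R) diag = [5, 5] → torsion [5, 5]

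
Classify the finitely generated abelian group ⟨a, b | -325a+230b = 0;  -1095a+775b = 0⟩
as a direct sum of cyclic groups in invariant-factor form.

rank_ℚ(R)=2; free=2−2=0
SNF(R) diag = [5, 5] → torsion [5, 5]

Answer: M ≅ ℤ/5 ⊕ ℤ/5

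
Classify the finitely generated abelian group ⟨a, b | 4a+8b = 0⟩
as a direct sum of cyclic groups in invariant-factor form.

Answer: M ≅ ℤ^1 ⊕ ℤ/4

Derivation:
rank_ℚ(R)=1; free=2−1=1
SNF(R) diag = [4] → torsion [4]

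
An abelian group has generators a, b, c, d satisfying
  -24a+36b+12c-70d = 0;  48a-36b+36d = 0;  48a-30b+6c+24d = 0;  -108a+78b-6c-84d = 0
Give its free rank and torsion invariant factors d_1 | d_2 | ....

Answer: M ≅ ℤ/2 ⊕ ℤ/6 ⊕ ℤ/12 ⊕ ℤ/12

Derivation:
rank_ℚ(R)=4; free=4−4=0
SNF(R) diag = [2, 6, 12, 12] → torsion [2, 6, 12, 12]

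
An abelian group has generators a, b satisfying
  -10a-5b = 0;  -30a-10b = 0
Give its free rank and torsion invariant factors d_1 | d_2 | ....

rank_ℚ(R)=2; free=2−2=0
SNF(R) diag = [5, 10] → torsion [5, 10]

Answer: M ≅ ℤ/5 ⊕ ℤ/10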